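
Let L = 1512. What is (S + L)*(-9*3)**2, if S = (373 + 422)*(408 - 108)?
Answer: 174968748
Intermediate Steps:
S = 238500 (S = 795*300 = 238500)
(S + L)*(-9*3)**2 = (238500 + 1512)*(-9*3)**2 = 240012*(-27)**2 = 240012*729 = 174968748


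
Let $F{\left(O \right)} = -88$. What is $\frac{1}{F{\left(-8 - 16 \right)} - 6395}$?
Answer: $- \frac{1}{6483} \approx -0.00015425$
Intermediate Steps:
$\frac{1}{F{\left(-8 - 16 \right)} - 6395} = \frac{1}{-88 - 6395} = \frac{1}{-6483} = - \frac{1}{6483}$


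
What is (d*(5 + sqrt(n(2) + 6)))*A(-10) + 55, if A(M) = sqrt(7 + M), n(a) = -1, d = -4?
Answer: 55 - 4*I*sqrt(3)*(5 + sqrt(5)) ≈ 55.0 - 50.133*I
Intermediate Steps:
(d*(5 + sqrt(n(2) + 6)))*A(-10) + 55 = (-4*(5 + sqrt(-1 + 6)))*sqrt(7 - 10) + 55 = (-4*(5 + sqrt(5)))*sqrt(-3) + 55 = (-20 - 4*sqrt(5))*(I*sqrt(3)) + 55 = I*sqrt(3)*(-20 - 4*sqrt(5)) + 55 = 55 + I*sqrt(3)*(-20 - 4*sqrt(5))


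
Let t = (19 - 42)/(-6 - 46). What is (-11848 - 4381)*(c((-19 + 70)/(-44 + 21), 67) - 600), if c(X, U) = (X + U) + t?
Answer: 10379922339/1196 ≈ 8.6789e+6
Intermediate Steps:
t = 23/52 (t = -23/(-52) = -23*(-1/52) = 23/52 ≈ 0.44231)
c(X, U) = 23/52 + U + X (c(X, U) = (X + U) + 23/52 = (U + X) + 23/52 = 23/52 + U + X)
(-11848 - 4381)*(c((-19 + 70)/(-44 + 21), 67) - 600) = (-11848 - 4381)*((23/52 + 67 + (-19 + 70)/(-44 + 21)) - 600) = -16229*((23/52 + 67 + 51/(-23)) - 600) = -16229*((23/52 + 67 + 51*(-1/23)) - 600) = -16229*((23/52 + 67 - 51/23) - 600) = -16229*(78009/1196 - 600) = -16229*(-639591/1196) = 10379922339/1196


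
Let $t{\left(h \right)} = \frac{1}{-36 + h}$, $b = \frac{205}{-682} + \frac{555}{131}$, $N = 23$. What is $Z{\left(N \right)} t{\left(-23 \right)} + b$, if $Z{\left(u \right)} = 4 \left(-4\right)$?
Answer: $\frac{22177117}{5271178} \approx 4.2072$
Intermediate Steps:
$b = \frac{351655}{89342}$ ($b = 205 \left(- \frac{1}{682}\right) + 555 \cdot \frac{1}{131} = - \frac{205}{682} + \frac{555}{131} = \frac{351655}{89342} \approx 3.9361$)
$Z{\left(u \right)} = -16$
$Z{\left(N \right)} t{\left(-23 \right)} + b = - \frac{16}{-36 - 23} + \frac{351655}{89342} = - \frac{16}{-59} + \frac{351655}{89342} = \left(-16\right) \left(- \frac{1}{59}\right) + \frac{351655}{89342} = \frac{16}{59} + \frac{351655}{89342} = \frac{22177117}{5271178}$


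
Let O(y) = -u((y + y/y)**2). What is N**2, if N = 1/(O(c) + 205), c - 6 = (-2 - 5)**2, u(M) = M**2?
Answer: 1/96713279472681 ≈ 1.0340e-14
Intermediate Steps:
c = 55 (c = 6 + (-2 - 5)**2 = 6 + (-7)**2 = 6 + 49 = 55)
O(y) = -(1 + y)**4 (O(y) = -((y + y/y)**2)**2 = -((y + 1)**2)**2 = -((1 + y)**2)**2 = -(1 + y)**4)
N = -1/9834291 (N = 1/(-(1 + 55)**4 + 205) = 1/(-1*56**4 + 205) = 1/(-1*9834496 + 205) = 1/(-9834496 + 205) = 1/(-9834291) = -1/9834291 ≈ -1.0169e-7)
N**2 = (-1/9834291)**2 = 1/96713279472681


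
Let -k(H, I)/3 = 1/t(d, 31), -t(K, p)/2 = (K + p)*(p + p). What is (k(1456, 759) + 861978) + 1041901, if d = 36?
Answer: 15817426735/8308 ≈ 1.9039e+6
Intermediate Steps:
t(K, p) = -4*p*(K + p) (t(K, p) = -2*(K + p)*(p + p) = -2*(K + p)*2*p = -4*p*(K + p))
k(H, I) = 3/8308 (k(H, I) = -3*(-1/(124*(36 + 31))) = -3/((-4*31*67)) = -3/(-8308) = -3*(-1/8308) = 3/8308)
(k(1456, 759) + 861978) + 1041901 = (3/8308 + 861978) + 1041901 = 7161313227/8308 + 1041901 = 15817426735/8308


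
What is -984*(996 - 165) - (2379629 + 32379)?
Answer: -3229712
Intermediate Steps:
-984*(996 - 165) - (2379629 + 32379) = -984*831 - 1*2412008 = -817704 - 2412008 = -3229712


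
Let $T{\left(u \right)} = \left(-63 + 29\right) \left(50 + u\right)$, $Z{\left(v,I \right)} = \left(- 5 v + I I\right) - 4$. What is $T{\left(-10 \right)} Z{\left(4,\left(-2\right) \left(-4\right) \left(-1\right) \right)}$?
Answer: $-54400$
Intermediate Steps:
$Z{\left(v,I \right)} = -4 + I^{2} - 5 v$ ($Z{\left(v,I \right)} = \left(- 5 v + I^{2}\right) - 4 = \left(I^{2} - 5 v\right) - 4 = -4 + I^{2} - 5 v$)
$T{\left(u \right)} = -1700 - 34 u$ ($T{\left(u \right)} = - 34 \left(50 + u\right) = -1700 - 34 u$)
$T{\left(-10 \right)} Z{\left(4,\left(-2\right) \left(-4\right) \left(-1\right) \right)} = \left(-1700 - -340\right) \left(-4 + \left(\left(-2\right) \left(-4\right) \left(-1\right)\right)^{2} - 20\right) = \left(-1700 + 340\right) \left(-4 + \left(8 \left(-1\right)\right)^{2} - 20\right) = - 1360 \left(-4 + \left(-8\right)^{2} - 20\right) = - 1360 \left(-4 + 64 - 20\right) = \left(-1360\right) 40 = -54400$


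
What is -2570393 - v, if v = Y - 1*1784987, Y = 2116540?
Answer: -2901946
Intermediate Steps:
v = 331553 (v = 2116540 - 1*1784987 = 2116540 - 1784987 = 331553)
-2570393 - v = -2570393 - 1*331553 = -2570393 - 331553 = -2901946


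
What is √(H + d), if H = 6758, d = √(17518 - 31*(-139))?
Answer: √(6758 + √21827) ≈ 83.101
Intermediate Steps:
d = √21827 (d = √(17518 + 4309) = √21827 ≈ 147.74)
√(H + d) = √(6758 + √21827)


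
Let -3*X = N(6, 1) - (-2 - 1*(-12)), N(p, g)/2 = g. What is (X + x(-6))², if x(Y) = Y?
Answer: 100/9 ≈ 11.111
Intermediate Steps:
N(p, g) = 2*g
X = 8/3 (X = -(2*1 - (-2 - 1*(-12)))/3 = -(2 - (-2 + 12))/3 = -(2 - 1*10)/3 = -(2 - 10)/3 = -⅓*(-8) = 8/3 ≈ 2.6667)
(X + x(-6))² = (8/3 - 6)² = (-10/3)² = 100/9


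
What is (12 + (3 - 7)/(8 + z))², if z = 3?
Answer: 16384/121 ≈ 135.41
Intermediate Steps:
(12 + (3 - 7)/(8 + z))² = (12 + (3 - 7)/(8 + 3))² = (12 - 4/11)² = (128/11)² = 16384/121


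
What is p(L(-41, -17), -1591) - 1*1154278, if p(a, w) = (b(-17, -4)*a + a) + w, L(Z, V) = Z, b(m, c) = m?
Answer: -1155213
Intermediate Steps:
p(a, w) = w - 16*a (p(a, w) = (-17*a + a) + w = -16*a + w = w - 16*a)
p(L(-41, -17), -1591) - 1*1154278 = (-1591 - 16*(-41)) - 1*1154278 = (-1591 + 656) - 1154278 = -935 - 1154278 = -1155213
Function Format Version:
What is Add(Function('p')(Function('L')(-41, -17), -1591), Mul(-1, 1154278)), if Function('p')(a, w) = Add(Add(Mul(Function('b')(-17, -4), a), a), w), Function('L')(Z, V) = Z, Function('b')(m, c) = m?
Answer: -1155213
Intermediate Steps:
Function('p')(a, w) = Add(w, Mul(-16, a)) (Function('p')(a, w) = Add(Add(Mul(-17, a), a), w) = Add(Mul(-16, a), w) = Add(w, Mul(-16, a)))
Add(Function('p')(Function('L')(-41, -17), -1591), Mul(-1, 1154278)) = Add(Add(-1591, Mul(-16, -41)), Mul(-1, 1154278)) = Add(Add(-1591, 656), -1154278) = Add(-935, -1154278) = -1155213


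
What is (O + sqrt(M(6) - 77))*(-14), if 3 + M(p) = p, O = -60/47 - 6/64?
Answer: 14427/752 - 14*I*sqrt(74) ≈ 19.185 - 120.43*I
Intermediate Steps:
O = -2061/1504 (O = -60*1/47 - 6*1/64 = -60/47 - 3/32 = -2061/1504 ≈ -1.3703)
M(p) = -3 + p
(O + sqrt(M(6) - 77))*(-14) = (-2061/1504 + sqrt((-3 + 6) - 77))*(-14) = (-2061/1504 + sqrt(3 - 77))*(-14) = (-2061/1504 + sqrt(-74))*(-14) = (-2061/1504 + I*sqrt(74))*(-14) = 14427/752 - 14*I*sqrt(74)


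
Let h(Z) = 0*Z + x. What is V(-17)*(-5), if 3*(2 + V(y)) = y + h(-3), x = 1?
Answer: 110/3 ≈ 36.667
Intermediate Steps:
h(Z) = 1 (h(Z) = 0*Z + 1 = 0 + 1 = 1)
V(y) = -5/3 + y/3 (V(y) = -2 + (y + 1)/3 = -2 + (1 + y)/3 = -2 + (⅓ + y/3) = -5/3 + y/3)
V(-17)*(-5) = (-5/3 + (⅓)*(-17))*(-5) = (-5/3 - 17/3)*(-5) = -22/3*(-5) = 110/3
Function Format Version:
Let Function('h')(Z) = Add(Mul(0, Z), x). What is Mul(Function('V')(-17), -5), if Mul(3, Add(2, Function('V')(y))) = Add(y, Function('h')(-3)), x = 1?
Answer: Rational(110, 3) ≈ 36.667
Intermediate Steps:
Function('h')(Z) = 1 (Function('h')(Z) = Add(Mul(0, Z), 1) = Add(0, 1) = 1)
Function('V')(y) = Add(Rational(-5, 3), Mul(Rational(1, 3), y)) (Function('V')(y) = Add(-2, Mul(Rational(1, 3), Add(y, 1))) = Add(-2, Mul(Rational(1, 3), Add(1, y))) = Add(-2, Add(Rational(1, 3), Mul(Rational(1, 3), y))) = Add(Rational(-5, 3), Mul(Rational(1, 3), y)))
Mul(Function('V')(-17), -5) = Mul(Add(Rational(-5, 3), Mul(Rational(1, 3), -17)), -5) = Mul(Add(Rational(-5, 3), Rational(-17, 3)), -5) = Mul(Rational(-22, 3), -5) = Rational(110, 3)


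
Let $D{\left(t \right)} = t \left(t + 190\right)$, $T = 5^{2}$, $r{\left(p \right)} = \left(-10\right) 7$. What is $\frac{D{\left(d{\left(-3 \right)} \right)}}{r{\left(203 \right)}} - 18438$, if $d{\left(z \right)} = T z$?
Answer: $- \frac{256407}{14} \approx -18315.0$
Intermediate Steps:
$r{\left(p \right)} = -70$
$T = 25$
$d{\left(z \right)} = 25 z$
$D{\left(t \right)} = t \left(190 + t\right)$
$\frac{D{\left(d{\left(-3 \right)} \right)}}{r{\left(203 \right)}} - 18438 = \frac{25 \left(-3\right) \left(190 + 25 \left(-3\right)\right)}{-70} - 18438 = - 75 \left(190 - 75\right) \left(- \frac{1}{70}\right) - 18438 = \left(-75\right) 115 \left(- \frac{1}{70}\right) - 18438 = \left(-8625\right) \left(- \frac{1}{70}\right) - 18438 = \frac{1725}{14} - 18438 = - \frac{256407}{14}$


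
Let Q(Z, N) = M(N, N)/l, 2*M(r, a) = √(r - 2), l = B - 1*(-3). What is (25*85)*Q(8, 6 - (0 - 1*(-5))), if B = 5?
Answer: 2125*I/16 ≈ 132.81*I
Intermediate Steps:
l = 8 (l = 5 - 1*(-3) = 5 + 3 = 8)
M(r, a) = √(-2 + r)/2 (M(r, a) = √(r - 2)/2 = √(-2 + r)/2)
Q(Z, N) = √(-2 + N)/16 (Q(Z, N) = (√(-2 + N)/2)/8 = (√(-2 + N)/2)*(⅛) = √(-2 + N)/16)
(25*85)*Q(8, 6 - (0 - 1*(-5))) = (25*85)*(√(-2 + (6 - (0 - 1*(-5))))/16) = 2125*(√(-2 + (6 - (0 + 5)))/16) = 2125*(√(-2 + (6 - 1*5))/16) = 2125*(√(-2 + (6 - 5))/16) = 2125*(√(-2 + 1)/16) = 2125*(√(-1)/16) = 2125*(I/16) = 2125*I/16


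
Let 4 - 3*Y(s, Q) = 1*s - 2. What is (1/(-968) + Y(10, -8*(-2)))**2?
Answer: 15015625/8433216 ≈ 1.7805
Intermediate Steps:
Y(s, Q) = 2 - s/3 (Y(s, Q) = 4/3 - (1*s - 2)/3 = 4/3 - (s - 2)/3 = 4/3 - (-2 + s)/3 = 4/3 + (2/3 - s/3) = 2 - s/3)
(1/(-968) + Y(10, -8*(-2)))**2 = (1/(-968) + (2 - 1/3*10))**2 = (-1/968 + (2 - 10/3))**2 = (-1/968 - 4/3)**2 = (-3875/2904)**2 = 15015625/8433216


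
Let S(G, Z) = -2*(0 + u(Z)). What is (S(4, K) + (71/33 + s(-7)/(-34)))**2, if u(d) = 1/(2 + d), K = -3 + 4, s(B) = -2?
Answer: 749956/314721 ≈ 2.3829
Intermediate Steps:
K = 1
S(G, Z) = -2/(2 + Z) (S(G, Z) = -2*(0 + 1/(2 + Z)) = -2/(2 + Z))
(S(4, K) + (71/33 + s(-7)/(-34)))**2 = (-2/(2 + 1) + (71/33 - 2/(-34)))**2 = (-2/3 + (71*(1/33) - 2*(-1/34)))**2 = (-2*1/3 + (71/33 + 1/17))**2 = (-2/3 + 1240/561)**2 = (866/561)**2 = 749956/314721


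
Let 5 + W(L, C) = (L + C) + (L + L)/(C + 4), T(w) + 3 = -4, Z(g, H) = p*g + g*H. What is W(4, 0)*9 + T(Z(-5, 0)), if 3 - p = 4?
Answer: 2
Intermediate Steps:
p = -1 (p = 3 - 1*4 = 3 - 4 = -1)
Z(g, H) = -g + H*g (Z(g, H) = -g + g*H = -g + H*g)
T(w) = -7 (T(w) = -3 - 4 = -7)
W(L, C) = -5 + C + L + 2*L/(4 + C) (W(L, C) = -5 + ((L + C) + (L + L)/(C + 4)) = -5 + ((C + L) + (2*L)/(4 + C)) = -5 + ((C + L) + 2*L/(4 + C)) = -5 + (C + L + 2*L/(4 + C)) = -5 + C + L + 2*L/(4 + C))
W(4, 0)*9 + T(Z(-5, 0)) = ((-20 + 0**2 - 1*0 + 6*4 + 0*4)/(4 + 0))*9 - 7 = ((-20 + 0 + 0 + 24 + 0)/4)*9 - 7 = ((1/4)*4)*9 - 7 = 1*9 - 7 = 9 - 7 = 2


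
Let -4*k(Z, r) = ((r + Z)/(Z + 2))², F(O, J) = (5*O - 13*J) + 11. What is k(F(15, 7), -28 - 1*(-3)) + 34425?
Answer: 34400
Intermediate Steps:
F(O, J) = 11 - 13*J + 5*O (F(O, J) = (-13*J + 5*O) + 11 = 11 - 13*J + 5*O)
k(Z, r) = -(Z + r)²/(4*(2 + Z)²) (k(Z, r) = -(r + Z)²/(Z + 2)²/4 = -(Z + r)²/(2 + Z)²/4 = -(Z + r)²/(4*(2 + Z)²))
k(F(15, 7), -28 - 1*(-3)) + 34425 = -((11 - 13*7 + 5*15) + (-28 - 1*(-3)))²/(4*(2 + (11 - 13*7 + 5*15))²) + 34425 = -((11 - 91 + 75) + (-28 + 3))²/(4*(2 + (11 - 91 + 75))²) + 34425 = -(-5 - 25)²/(4*(2 - 5)²) + 34425 = -¼*(-30)²/(-3)² + 34425 = -¼*⅑*900 + 34425 = -25 + 34425 = 34400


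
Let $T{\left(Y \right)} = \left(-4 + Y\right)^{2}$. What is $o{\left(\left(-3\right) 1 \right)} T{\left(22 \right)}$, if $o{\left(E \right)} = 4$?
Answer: $1296$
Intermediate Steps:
$o{\left(\left(-3\right) 1 \right)} T{\left(22 \right)} = 4 \left(-4 + 22\right)^{2} = 4 \cdot 18^{2} = 4 \cdot 324 = 1296$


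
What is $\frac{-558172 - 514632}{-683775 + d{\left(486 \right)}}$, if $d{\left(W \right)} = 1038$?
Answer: $\frac{1072804}{682737} \approx 1.5713$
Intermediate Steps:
$\frac{-558172 - 514632}{-683775 + d{\left(486 \right)}} = \frac{-558172 - 514632}{-683775 + 1038} = - \frac{1072804}{-682737} = \left(-1072804\right) \left(- \frac{1}{682737}\right) = \frac{1072804}{682737}$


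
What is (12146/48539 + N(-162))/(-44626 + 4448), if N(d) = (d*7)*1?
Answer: 27515540/975099971 ≈ 0.028218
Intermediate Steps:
N(d) = 7*d (N(d) = (7*d)*1 = 7*d)
(12146/48539 + N(-162))/(-44626 + 4448) = (12146/48539 + 7*(-162))/(-44626 + 4448) = (12146*(1/48539) - 1134)/(-40178) = (12146/48539 - 1134)*(-1/40178) = -55031080/48539*(-1/40178) = 27515540/975099971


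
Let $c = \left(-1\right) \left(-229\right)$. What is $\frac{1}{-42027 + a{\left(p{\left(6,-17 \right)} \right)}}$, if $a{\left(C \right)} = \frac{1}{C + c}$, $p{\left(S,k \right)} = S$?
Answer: $- \frac{235}{9876344} \approx -2.3794 \cdot 10^{-5}$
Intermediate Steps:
$c = 229$
$a{\left(C \right)} = \frac{1}{229 + C}$ ($a{\left(C \right)} = \frac{1}{C + 229} = \frac{1}{229 + C}$)
$\frac{1}{-42027 + a{\left(p{\left(6,-17 \right)} \right)}} = \frac{1}{-42027 + \frac{1}{229 + 6}} = \frac{1}{-42027 + \frac{1}{235}} = \frac{1}{- \frac{9876344}{235}} = - \frac{235}{9876344}$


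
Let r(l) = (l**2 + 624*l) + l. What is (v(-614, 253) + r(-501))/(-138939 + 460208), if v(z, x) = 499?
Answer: -61625/321269 ≈ -0.19182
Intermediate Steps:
r(l) = l**2 + 625*l
(v(-614, 253) + r(-501))/(-138939 + 460208) = (499 - 501*(625 - 501))/(-138939 + 460208) = (499 - 501*124)/321269 = (499 - 62124)*(1/321269) = -61625*1/321269 = -61625/321269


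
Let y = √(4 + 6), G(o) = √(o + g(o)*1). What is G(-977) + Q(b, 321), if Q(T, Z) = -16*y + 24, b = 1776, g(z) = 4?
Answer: 24 - 16*√10 + I*√973 ≈ -26.596 + 31.193*I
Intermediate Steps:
G(o) = √(4 + o) (G(o) = √(o + 4*1) = √(o + 4) = √(4 + o))
y = √10 ≈ 3.1623
Q(T, Z) = 24 - 16*√10 (Q(T, Z) = -16*√10 + 24 = 24 - 16*√10)
G(-977) + Q(b, 321) = √(4 - 977) + (24 - 16*√10) = √(-973) + (24 - 16*√10) = I*√973 + (24 - 16*√10) = 24 - 16*√10 + I*√973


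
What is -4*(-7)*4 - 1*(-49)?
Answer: 161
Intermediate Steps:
-4*(-7)*4 - 1*(-49) = 28*4 + 49 = 112 + 49 = 161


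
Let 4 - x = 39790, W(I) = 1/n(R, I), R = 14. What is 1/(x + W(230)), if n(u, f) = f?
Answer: -230/9150779 ≈ -2.5134e-5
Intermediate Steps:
W(I) = 1/I
x = -39786 (x = 4 - 1*39790 = 4 - 39790 = -39786)
1/(x + W(230)) = 1/(-39786 + 1/230) = 1/(-9150779/230) = -230/9150779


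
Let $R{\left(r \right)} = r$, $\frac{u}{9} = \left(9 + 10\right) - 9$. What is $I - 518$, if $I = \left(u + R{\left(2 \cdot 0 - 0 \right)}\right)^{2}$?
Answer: $7582$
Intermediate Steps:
$u = 90$ ($u = 9 \left(\left(9 + 10\right) - 9\right) = 9 \left(19 - 9\right) = 9 \cdot 10 = 90$)
$I = 8100$ ($I = \left(90 + \left(2 \cdot 0 - 0\right)\right)^{2} = \left(90 + \left(0 + 0\right)\right)^{2} = \left(90 + 0\right)^{2} = 90^{2} = 8100$)
$I - 518 = 8100 - 518 = 7582$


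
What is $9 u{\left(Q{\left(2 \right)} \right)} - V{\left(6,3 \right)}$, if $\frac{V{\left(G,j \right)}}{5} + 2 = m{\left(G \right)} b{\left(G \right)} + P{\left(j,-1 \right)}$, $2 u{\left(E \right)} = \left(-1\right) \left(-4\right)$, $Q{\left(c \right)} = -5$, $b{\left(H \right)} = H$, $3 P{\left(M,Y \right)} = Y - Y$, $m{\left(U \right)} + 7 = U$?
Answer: $58$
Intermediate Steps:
$m{\left(U \right)} = -7 + U$
$P{\left(M,Y \right)} = 0$ ($P{\left(M,Y \right)} = \frac{Y - Y}{3} = \frac{1}{3} \cdot 0 = 0$)
$u{\left(E \right)} = 2$ ($u{\left(E \right)} = \frac{\left(-1\right) \left(-4\right)}{2} = \frac{1}{2} \cdot 4 = 2$)
$V{\left(G,j \right)} = -10 + 5 G \left(-7 + G\right)$ ($V{\left(G,j \right)} = -10 + 5 \left(\left(-7 + G\right) G + 0\right) = -10 + 5 \left(G \left(-7 + G\right) + 0\right) = -10 + 5 G \left(-7 + G\right)$)
$9 u{\left(Q{\left(2 \right)} \right)} - V{\left(6,3 \right)} = 9 \cdot 2 - \left(-10 + 5 \cdot 6 \left(-7 + 6\right)\right) = 18 - \left(-10 + 5 \cdot 6 \left(-1\right)\right) = 18 - \left(-10 - 30\right) = 18 - -40 = 18 + 40 = 58$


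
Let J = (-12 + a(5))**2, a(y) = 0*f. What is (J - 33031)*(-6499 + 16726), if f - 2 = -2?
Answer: -336335349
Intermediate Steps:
f = 0 (f = 2 - 2 = 0)
a(y) = 0 (a(y) = 0*0 = 0)
J = 144 (J = (-12 + 0)**2 = (-12)**2 = 144)
(J - 33031)*(-6499 + 16726) = (144 - 33031)*(-6499 + 16726) = -32887*10227 = -336335349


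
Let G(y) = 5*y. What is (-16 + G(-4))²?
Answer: 1296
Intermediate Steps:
(-16 + G(-4))² = (-16 + 5*(-4))² = (-16 - 20)² = (-36)² = 1296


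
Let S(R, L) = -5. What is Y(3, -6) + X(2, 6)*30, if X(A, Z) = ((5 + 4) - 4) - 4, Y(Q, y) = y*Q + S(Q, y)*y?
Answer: 42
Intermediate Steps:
Y(Q, y) = -5*y + Q*y (Y(Q, y) = y*Q - 5*y = Q*y - 5*y = -5*y + Q*y)
X(A, Z) = 1 (X(A, Z) = (9 - 4) - 4 = 5 - 4 = 1)
Y(3, -6) + X(2, 6)*30 = -6*(-5 + 3) + 1*30 = -6*(-2) + 30 = 12 + 30 = 42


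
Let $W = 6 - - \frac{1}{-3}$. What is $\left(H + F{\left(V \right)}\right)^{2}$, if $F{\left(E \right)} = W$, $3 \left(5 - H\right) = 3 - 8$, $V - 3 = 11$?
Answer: $\frac{1369}{9} \approx 152.11$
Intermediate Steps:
$V = 14$ ($V = 3 + 11 = 14$)
$H = \frac{20}{3}$ ($H = 5 - \frac{3 - 8}{3} = 5 - - \frac{5}{3} = 5 + \frac{5}{3} = \frac{20}{3} \approx 6.6667$)
$W = \frac{17}{3}$ ($W = 6 - \left(-1\right) \left(- \frac{1}{3}\right) = 6 - \frac{1}{3} = \frac{17}{3} \approx 5.6667$)
$F{\left(E \right)} = \frac{17}{3}$
$\left(H + F{\left(V \right)}\right)^{2} = \left(\frac{20}{3} + \frac{17}{3}\right)^{2} = \left(\frac{37}{3}\right)^{2} = \frac{1369}{9}$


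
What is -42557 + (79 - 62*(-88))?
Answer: -37022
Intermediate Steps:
-42557 + (79 - 62*(-88)) = -42557 + (79 + 5456) = -42557 + 5535 = -37022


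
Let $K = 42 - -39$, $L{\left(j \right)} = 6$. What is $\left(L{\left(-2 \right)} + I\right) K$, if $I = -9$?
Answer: $-243$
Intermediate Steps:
$K = 81$ ($K = 42 + 39 = 81$)
$\left(L{\left(-2 \right)} + I\right) K = \left(6 - 9\right) 81 = \left(-3\right) 81 = -243$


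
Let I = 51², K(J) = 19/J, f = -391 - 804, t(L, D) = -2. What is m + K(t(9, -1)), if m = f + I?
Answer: 2793/2 ≈ 1396.5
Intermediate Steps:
f = -1195
I = 2601
m = 1406 (m = -1195 + 2601 = 1406)
m + K(t(9, -1)) = 1406 + 19/(-2) = 1406 + 19*(-½) = 1406 - 19/2 = 2793/2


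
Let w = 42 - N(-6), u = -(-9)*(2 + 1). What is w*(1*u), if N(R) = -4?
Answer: 1242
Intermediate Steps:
u = 27 (u = -(-9)*3 = -3*(-9) = 27)
w = 46 (w = 42 - 1*(-4) = 42 + 4 = 46)
w*(1*u) = 46*(1*27) = 46*27 = 1242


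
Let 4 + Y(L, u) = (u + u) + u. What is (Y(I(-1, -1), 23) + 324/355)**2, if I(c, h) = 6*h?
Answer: 547513201/126025 ≈ 4344.5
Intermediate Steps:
Y(L, u) = -4 + 3*u (Y(L, u) = -4 + ((u + u) + u) = -4 + (2*u + u) = -4 + 3*u)
(Y(I(-1, -1), 23) + 324/355)**2 = ((-4 + 3*23) + 324/355)**2 = ((-4 + 69) + 324*(1/355))**2 = (65 + 324/355)**2 = (23399/355)**2 = 547513201/126025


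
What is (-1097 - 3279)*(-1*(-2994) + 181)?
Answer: -13893800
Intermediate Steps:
(-1097 - 3279)*(-1*(-2994) + 181) = -4376*(2994 + 181) = -4376*3175 = -13893800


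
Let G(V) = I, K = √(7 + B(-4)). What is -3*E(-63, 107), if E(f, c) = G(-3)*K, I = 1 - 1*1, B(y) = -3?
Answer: 0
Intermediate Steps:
K = 2 (K = √(7 - 3) = √4 = 2)
I = 0 (I = 1 - 1 = 0)
G(V) = 0
E(f, c) = 0 (E(f, c) = 0*2 = 0)
-3*E(-63, 107) = -3*0 = 0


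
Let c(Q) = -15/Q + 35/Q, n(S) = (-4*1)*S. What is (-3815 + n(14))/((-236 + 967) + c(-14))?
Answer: -27097/5107 ≈ -5.3059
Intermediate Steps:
n(S) = -4*S
c(Q) = 20/Q
(-3815 + n(14))/((-236 + 967) + c(-14)) = (-3815 - 4*14)/((-236 + 967) + 20/(-14)) = (-3815 - 56)/(731 + 20*(-1/14)) = -3871/(731 - 10/7) = -3871/5107/7 = -3871*7/5107 = -27097/5107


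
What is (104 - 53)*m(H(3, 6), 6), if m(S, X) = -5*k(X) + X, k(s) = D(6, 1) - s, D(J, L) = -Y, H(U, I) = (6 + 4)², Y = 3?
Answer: 2601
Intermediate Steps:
H(U, I) = 100 (H(U, I) = 10² = 100)
D(J, L) = -3 (D(J, L) = -1*3 = -3)
k(s) = -3 - s
m(S, X) = 15 + 6*X (m(S, X) = -5*(-3 - X) + X = (15 + 5*X) + X = 15 + 6*X)
(104 - 53)*m(H(3, 6), 6) = (104 - 53)*(15 + 6*6) = 51*(15 + 36) = 51*51 = 2601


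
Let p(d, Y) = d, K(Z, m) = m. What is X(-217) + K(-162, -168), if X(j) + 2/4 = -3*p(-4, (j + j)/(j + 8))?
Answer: -313/2 ≈ -156.50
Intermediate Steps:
X(j) = 23/2 (X(j) = -½ - 3*(-4) = -½ + 12 = 23/2)
X(-217) + K(-162, -168) = 23/2 - 168 = -313/2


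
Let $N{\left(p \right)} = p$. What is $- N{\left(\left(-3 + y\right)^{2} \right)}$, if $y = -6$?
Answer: $-81$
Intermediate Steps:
$- N{\left(\left(-3 + y\right)^{2} \right)} = - \left(-3 - 6\right)^{2} = - \left(-9\right)^{2} = \left(-1\right) 81 = -81$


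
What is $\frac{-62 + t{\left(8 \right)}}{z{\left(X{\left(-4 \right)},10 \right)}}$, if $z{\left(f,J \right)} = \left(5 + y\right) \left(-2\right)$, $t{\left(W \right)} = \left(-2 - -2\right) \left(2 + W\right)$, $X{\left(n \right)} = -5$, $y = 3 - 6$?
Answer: $\frac{31}{2} \approx 15.5$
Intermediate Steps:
$y = -3$ ($y = 3 - 6 = -3$)
$t{\left(W \right)} = 0$ ($t{\left(W \right)} = \left(-2 + \left(-1 + 3\right)\right) \left(2 + W\right) = \left(-2 + 2\right) \left(2 + W\right) = 0 \left(2 + W\right) = 0$)
$z{\left(f,J \right)} = -4$ ($z{\left(f,J \right)} = \left(5 - 3\right) \left(-2\right) = 2 \left(-2\right) = -4$)
$\frac{-62 + t{\left(8 \right)}}{z{\left(X{\left(-4 \right)},10 \right)}} = \frac{-62 + 0}{-4} = \left(-62\right) \left(- \frac{1}{4}\right) = \frac{31}{2}$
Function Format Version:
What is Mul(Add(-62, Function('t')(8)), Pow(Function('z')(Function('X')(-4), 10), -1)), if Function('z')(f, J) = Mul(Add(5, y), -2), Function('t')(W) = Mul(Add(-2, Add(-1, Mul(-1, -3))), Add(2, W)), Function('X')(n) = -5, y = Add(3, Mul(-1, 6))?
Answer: Rational(31, 2) ≈ 15.500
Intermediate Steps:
y = -3 (y = Add(3, -6) = -3)
Function('t')(W) = 0 (Function('t')(W) = Mul(Add(-2, Add(-1, 3)), Add(2, W)) = Mul(Add(-2, 2), Add(2, W)) = Mul(0, Add(2, W)) = 0)
Function('z')(f, J) = -4 (Function('z')(f, J) = Mul(Add(5, -3), -2) = Mul(2, -2) = -4)
Mul(Add(-62, Function('t')(8)), Pow(Function('z')(Function('X')(-4), 10), -1)) = Mul(Add(-62, 0), Pow(-4, -1)) = Mul(-62, Rational(-1, 4)) = Rational(31, 2)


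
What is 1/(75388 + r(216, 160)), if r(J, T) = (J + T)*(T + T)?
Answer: 1/195708 ≈ 5.1097e-6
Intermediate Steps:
r(J, T) = 2*T*(J + T) (r(J, T) = (J + T)*(2*T) = 2*T*(J + T))
1/(75388 + r(216, 160)) = 1/(75388 + 2*160*(216 + 160)) = 1/(75388 + 2*160*376) = 1/(75388 + 120320) = 1/195708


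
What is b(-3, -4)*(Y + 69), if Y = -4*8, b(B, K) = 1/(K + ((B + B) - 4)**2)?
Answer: 37/96 ≈ 0.38542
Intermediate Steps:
b(B, K) = 1/(K + (-4 + 2*B)**2) (b(B, K) = 1/(K + (2*B - 4)**2) = 1/(K + (-4 + 2*B)**2))
Y = -32
b(-3, -4)*(Y + 69) = (-32 + 69)/(-4 + 4*(-2 - 3)**2) = 37/(-4 + 4*(-5)**2) = 37/(-4 + 4*25) = 37/(-4 + 100) = 37/96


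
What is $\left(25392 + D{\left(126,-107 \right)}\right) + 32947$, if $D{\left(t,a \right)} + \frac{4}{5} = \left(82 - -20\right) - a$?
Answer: $\frac{292736}{5} \approx 58547.0$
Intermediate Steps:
$D{\left(t,a \right)} = \frac{506}{5} - a$ ($D{\left(t,a \right)} = - \frac{4}{5} - \left(-102 + a\right) = \frac{506}{5} - a$)
$\left(25392 + D{\left(126,-107 \right)}\right) + 32947 = \left(25392 + \left(\frac{506}{5} - -107\right)\right) + 32947 = \left(25392 + \left(\frac{506}{5} + 107\right)\right) + 32947 = \left(25392 + \frac{1041}{5}\right) + 32947 = \frac{128001}{5} + 32947 = \frac{292736}{5}$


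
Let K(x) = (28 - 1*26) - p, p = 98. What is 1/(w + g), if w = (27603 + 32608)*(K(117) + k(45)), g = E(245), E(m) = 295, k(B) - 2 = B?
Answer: -1/2950044 ≈ -3.3898e-7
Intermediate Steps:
k(B) = 2 + B
g = 295
K(x) = -96 (K(x) = (28 - 1*26) - 1*98 = (28 - 26) - 98 = 2 - 98 = -96)
w = -2950339 (w = (27603 + 32608)*(-96 + (2 + 45)) = 60211*(-96 + 47) = 60211*(-49) = -2950339)
1/(w + g) = 1/(-2950339 + 295) = 1/(-2950044) = -1/2950044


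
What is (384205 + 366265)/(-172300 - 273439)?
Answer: -107210/63677 ≈ -1.6837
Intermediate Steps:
(384205 + 366265)/(-172300 - 273439) = 750470/(-445739) = 750470*(-1/445739) = -107210/63677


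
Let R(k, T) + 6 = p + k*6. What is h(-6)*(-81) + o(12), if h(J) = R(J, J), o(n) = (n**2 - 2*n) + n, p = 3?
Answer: 3291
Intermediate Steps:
o(n) = n**2 - n
R(k, T) = -3 + 6*k (R(k, T) = -6 + (3 + k*6) = -6 + (3 + 6*k) = -3 + 6*k)
h(J) = -3 + 6*J
h(-6)*(-81) + o(12) = (-3 + 6*(-6))*(-81) + 12*(-1 + 12) = (-3 - 36)*(-81) + 12*11 = -39*(-81) + 132 = 3159 + 132 = 3291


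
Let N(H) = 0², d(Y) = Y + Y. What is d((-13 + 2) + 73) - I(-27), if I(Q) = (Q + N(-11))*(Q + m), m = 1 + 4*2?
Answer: -362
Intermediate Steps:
m = 9 (m = 1 + 8 = 9)
d(Y) = 2*Y
N(H) = 0
I(Q) = Q*(9 + Q) (I(Q) = (Q + 0)*(Q + 9) = Q*(9 + Q))
d((-13 + 2) + 73) - I(-27) = 2*((-13 + 2) + 73) - (-27)*(9 - 27) = 2*(-11 + 73) - (-27)*(-18) = 2*62 - 1*486 = 124 - 486 = -362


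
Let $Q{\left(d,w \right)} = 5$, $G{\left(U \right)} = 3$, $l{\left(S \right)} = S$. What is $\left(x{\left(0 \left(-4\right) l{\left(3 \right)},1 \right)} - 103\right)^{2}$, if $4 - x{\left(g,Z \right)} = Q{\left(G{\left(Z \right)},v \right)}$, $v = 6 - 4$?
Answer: $10816$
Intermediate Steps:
$v = 2$ ($v = 6 - 4 = 2$)
$x{\left(g,Z \right)} = -1$ ($x{\left(g,Z \right)} = 4 - 5 = -1$)
$\left(x{\left(0 \left(-4\right) l{\left(3 \right)},1 \right)} - 103\right)^{2} = \left(-1 - 103\right)^{2} = \left(-104\right)^{2} = 10816$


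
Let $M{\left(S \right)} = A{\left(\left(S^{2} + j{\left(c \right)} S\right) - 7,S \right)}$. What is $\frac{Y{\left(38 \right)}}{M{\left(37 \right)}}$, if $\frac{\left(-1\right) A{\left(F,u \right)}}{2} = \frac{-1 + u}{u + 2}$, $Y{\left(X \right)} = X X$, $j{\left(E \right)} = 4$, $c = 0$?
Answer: $- \frac{4693}{6} \approx -782.17$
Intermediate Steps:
$Y{\left(X \right)} = X^{2}$
$A{\left(F,u \right)} = - \frac{2 \left(-1 + u\right)}{2 + u}$ ($A{\left(F,u \right)} = - 2 \frac{-1 + u}{u + 2} = - 2 \frac{-1 + u}{2 + u} = - \frac{2 \left(-1 + u\right)}{2 + u}$)
$M{\left(S \right)} = \frac{2 \left(1 - S\right)}{2 + S}$
$\frac{Y{\left(38 \right)}}{M{\left(37 \right)}} = \frac{38^{2}}{2 \frac{1}{2 + 37} \left(1 - 37\right)} = \frac{1444}{2 \cdot \frac{1}{39} \left(1 - 37\right)} = \frac{1444}{2 \cdot \frac{1}{39} \left(-36\right)} = \frac{1444}{- \frac{24}{13}} = 1444 \left(- \frac{13}{24}\right) = - \frac{4693}{6}$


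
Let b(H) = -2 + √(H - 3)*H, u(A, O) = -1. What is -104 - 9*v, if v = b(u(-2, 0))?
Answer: -86 + 18*I ≈ -86.0 + 18.0*I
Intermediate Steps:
b(H) = -2 + H*√(-3 + H) (b(H) = -2 + √(-3 + H)*H = -2 + H*√(-3 + H))
v = -2 - 2*I (v = -2 - √(-3 - 1) = -2 - √(-4) = -2 - 2*I ≈ -2.0 - 2.0*I)
-104 - 9*v = -104 - 9*(-2 - 2*I) = -104 + (18 + 18*I) = -86 + 18*I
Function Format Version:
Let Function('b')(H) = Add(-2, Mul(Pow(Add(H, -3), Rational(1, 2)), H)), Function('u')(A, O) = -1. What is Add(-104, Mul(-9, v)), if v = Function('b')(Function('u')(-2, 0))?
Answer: Add(-86, Mul(18, I)) ≈ Add(-86.000, Mul(18.000, I))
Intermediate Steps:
Function('b')(H) = Add(-2, Mul(H, Pow(Add(-3, H), Rational(1, 2)))) (Function('b')(H) = Add(-2, Mul(Pow(Add(-3, H), Rational(1, 2)), H)) = Add(-2, Mul(H, Pow(Add(-3, H), Rational(1, 2)))))
v = Add(-2, Mul(-2, I)) (v = Add(-2, Mul(-1, Pow(Add(-3, -1), Rational(1, 2)))) = Add(-2, Mul(-1, Pow(-4, Rational(1, 2)))) = Add(-2, Mul(-1, Mul(2, I))) = Add(-2, Mul(-2, I)) ≈ Add(-2.0000, Mul(-2.0000, I)))
Add(-104, Mul(-9, v)) = Add(-104, Mul(-9, Add(-2, Mul(-2, I)))) = Add(-104, Add(18, Mul(18, I))) = Add(-86, Mul(18, I))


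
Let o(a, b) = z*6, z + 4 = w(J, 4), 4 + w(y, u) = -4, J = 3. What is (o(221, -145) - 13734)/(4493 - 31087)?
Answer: 6903/13297 ≈ 0.51914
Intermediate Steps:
w(y, u) = -8 (w(y, u) = -4 - 4 = -8)
z = -12 (z = -4 - 8 = -12)
o(a, b) = -72 (o(a, b) = -12*6 = -72)
(o(221, -145) - 13734)/(4493 - 31087) = (-72 - 13734)/(4493 - 31087) = -13806/(-26594) = -13806*(-1/26594) = 6903/13297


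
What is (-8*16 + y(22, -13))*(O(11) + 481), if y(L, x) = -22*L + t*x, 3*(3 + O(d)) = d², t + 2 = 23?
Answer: -458725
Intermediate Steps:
t = 21 (t = -2 + 23 = 21)
O(d) = -3 + d²/3
y(L, x) = -22*L + 21*x
(-8*16 + y(22, -13))*(O(11) + 481) = (-8*16 + (-22*22 + 21*(-13)))*((-3 + (⅓)*11²) + 481) = (-128 + (-484 - 273))*((-3 + (⅓)*121) + 481) = (-128 - 757)*((-3 + 121/3) + 481) = -885*(112/3 + 481) = -885*1555/3 = -458725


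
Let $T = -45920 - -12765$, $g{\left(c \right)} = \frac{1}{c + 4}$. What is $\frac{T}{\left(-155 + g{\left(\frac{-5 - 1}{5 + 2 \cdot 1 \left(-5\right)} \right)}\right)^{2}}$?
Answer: $- \frac{4482556}{3240125} \approx -1.3835$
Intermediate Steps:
$g{\left(c \right)} = \frac{1}{4 + c}$
$T = -33155$ ($T = -45920 + 12765 = -33155$)
$\frac{T}{\left(-155 + g{\left(\frac{-5 - 1}{5 + 2 \cdot 1 \left(-5\right)} \right)}\right)^{2}} = - \frac{33155}{\left(-155 + \frac{1}{4 + \frac{-5 - 1}{5 + 2 \cdot 1 \left(-5\right)}}\right)^{2}} = - \frac{33155}{\left(-155 + \frac{1}{4 - \frac{6}{5 + 2 \left(-5\right)}}\right)^{2}} = - \frac{33155}{\left(-155 + \frac{1}{4 - \frac{6}{5 - 10}}\right)^{2}} = - \frac{33155}{\left(-155 + \frac{1}{4 - \frac{6}{-5}}\right)^{2}} = - \frac{33155}{\left(-155 + \frac{1}{4 - - \frac{6}{5}}\right)^{2}} = - \frac{33155}{\left(-155 + \frac{1}{4 + \frac{6}{5}}\right)^{2}} = - \frac{33155}{\left(-155 + \frac{1}{\frac{26}{5}}\right)^{2}} = - \frac{33155}{\left(-155 + \frac{5}{26}\right)^{2}} = - \frac{33155}{\left(- \frac{4025}{26}\right)^{2}} = - \frac{33155}{\frac{16200625}{676}} = \left(-33155\right) \frac{676}{16200625} = - \frac{4482556}{3240125}$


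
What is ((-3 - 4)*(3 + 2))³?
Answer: -42875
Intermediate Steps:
((-3 - 4)*(3 + 2))³ = (-7*5)³ = (-35)³ = -42875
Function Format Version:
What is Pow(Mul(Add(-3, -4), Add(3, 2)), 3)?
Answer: -42875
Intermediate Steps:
Pow(Mul(Add(-3, -4), Add(3, 2)), 3) = Pow(Mul(-7, 5), 3) = Pow(-35, 3) = -42875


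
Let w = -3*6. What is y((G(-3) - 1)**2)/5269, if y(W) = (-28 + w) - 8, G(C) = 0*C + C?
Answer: -54/5269 ≈ -0.010249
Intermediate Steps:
G(C) = C (G(C) = 0 + C = C)
w = -18
y(W) = -54 (y(W) = (-28 - 18) - 8 = -46 - 8 = -54)
y((G(-3) - 1)**2)/5269 = -54/5269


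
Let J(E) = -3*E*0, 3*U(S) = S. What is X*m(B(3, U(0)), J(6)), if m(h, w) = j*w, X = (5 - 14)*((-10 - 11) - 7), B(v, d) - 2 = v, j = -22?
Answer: 0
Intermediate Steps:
U(S) = S/3
J(E) = 0
B(v, d) = 2 + v
X = 252 (X = -9*(-21 - 7) = -9*(-28) = 252)
m(h, w) = -22*w
X*m(B(3, U(0)), J(6)) = 252*(-22*0) = 252*0 = 0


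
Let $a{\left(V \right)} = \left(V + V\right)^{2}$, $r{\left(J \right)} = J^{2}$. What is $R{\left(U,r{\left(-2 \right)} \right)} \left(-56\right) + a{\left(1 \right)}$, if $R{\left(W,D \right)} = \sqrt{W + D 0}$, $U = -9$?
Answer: $4 - 168 i \approx 4.0 - 168.0 i$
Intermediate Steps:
$R{\left(W,D \right)} = \sqrt{W}$ ($R{\left(W,D \right)} = \sqrt{W + 0} = \sqrt{W}$)
$a{\left(V \right)} = 4 V^{2}$ ($a{\left(V \right)} = \left(2 V\right)^{2} = 4 V^{2}$)
$R{\left(U,r{\left(-2 \right)} \right)} \left(-56\right) + a{\left(1 \right)} = \sqrt{-9} \left(-56\right) + 4 \cdot 1^{2} = 3 i \left(-56\right) + 4 \cdot 1 = - 168 i + 4 = 4 - 168 i$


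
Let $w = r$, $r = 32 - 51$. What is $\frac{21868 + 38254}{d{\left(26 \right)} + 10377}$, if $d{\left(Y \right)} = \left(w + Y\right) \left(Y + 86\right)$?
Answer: $\frac{60122}{11161} \approx 5.3868$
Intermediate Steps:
$r = -19$ ($r = 32 - 51 = -19$)
$w = -19$
$d{\left(Y \right)} = \left(-19 + Y\right) \left(86 + Y\right)$ ($d{\left(Y \right)} = \left(-19 + Y\right) \left(Y + 86\right) = \left(-19 + Y\right) \left(86 + Y\right)$)
$\frac{21868 + 38254}{d{\left(26 \right)} + 10377} = \frac{21868 + 38254}{\left(-1634 + 26^{2} + 67 \cdot 26\right) + 10377} = \frac{60122}{\left(-1634 + 676 + 1742\right) + 10377} = \frac{60122}{784 + 10377} = \frac{60122}{11161}$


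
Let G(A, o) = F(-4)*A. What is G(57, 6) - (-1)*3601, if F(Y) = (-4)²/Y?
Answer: 3373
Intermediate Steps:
F(Y) = 16/Y
G(A, o) = -4*A (G(A, o) = (16/(-4))*A = (16*(-¼))*A = -4*A)
G(57, 6) - (-1)*3601 = -4*57 - (-1)*3601 = -228 - 1*(-3601) = -228 + 3601 = 3373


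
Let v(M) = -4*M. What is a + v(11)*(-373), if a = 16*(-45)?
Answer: 15692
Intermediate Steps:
a = -720
a + v(11)*(-373) = -720 - 4*11*(-373) = -720 - 44*(-373) = -720 + 16412 = 15692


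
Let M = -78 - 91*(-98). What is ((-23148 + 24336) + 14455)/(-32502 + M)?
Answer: -15643/23662 ≈ -0.66110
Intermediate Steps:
M = 8840 (M = -78 + 8918 = 8840)
((-23148 + 24336) + 14455)/(-32502 + M) = ((-23148 + 24336) + 14455)/(-32502 + 8840) = (1188 + 14455)/(-23662) = 15643*(-1/23662) = -15643/23662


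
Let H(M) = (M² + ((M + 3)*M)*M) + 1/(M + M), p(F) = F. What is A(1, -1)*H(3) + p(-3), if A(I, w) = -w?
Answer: 361/6 ≈ 60.167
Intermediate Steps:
H(M) = M² + 1/(2*M) + M²*(3 + M) (H(M) = (M² + ((3 + M)*M)*M) + 1/(2*M) = (M² + (M*(3 + M))*M) + 1/(2*M) = (M² + M²*(3 + M)) + 1/(2*M) = M² + 1/(2*M) + M²*(3 + M))
A(1, -1)*H(3) + p(-3) = (-1*(-1))*((½)*(1 + 2*3³*(4 + 3))/3) - 3 = 1*((½)*(⅓)*(1 + 2*27*7)) - 3 = 1*((½)*(⅓)*(1 + 378)) - 3 = 1*((½)*(⅓)*379) - 3 = 1*(379/6) - 3 = 379/6 - 3 = 361/6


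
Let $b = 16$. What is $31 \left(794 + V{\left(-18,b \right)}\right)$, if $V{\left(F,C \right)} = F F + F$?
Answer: $34100$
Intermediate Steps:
$V{\left(F,C \right)} = F + F^{2}$ ($V{\left(F,C \right)} = F^{2} + F = F + F^{2}$)
$31 \left(794 + V{\left(-18,b \right)}\right) = 31 \left(794 - 18 \left(1 - 18\right)\right) = 31 \left(794 - -306\right) = 31 \left(794 + 306\right) = 31 \cdot 1100 = 34100$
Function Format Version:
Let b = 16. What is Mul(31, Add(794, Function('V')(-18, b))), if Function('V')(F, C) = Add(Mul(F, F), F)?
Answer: 34100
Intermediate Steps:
Function('V')(F, C) = Add(F, Pow(F, 2)) (Function('V')(F, C) = Add(Pow(F, 2), F) = Add(F, Pow(F, 2)))
Mul(31, Add(794, Function('V')(-18, b))) = Mul(31, Add(794, Mul(-18, Add(1, -18)))) = Mul(31, Add(794, Mul(-18, -17))) = Mul(31, Add(794, 306)) = Mul(31, 1100) = 34100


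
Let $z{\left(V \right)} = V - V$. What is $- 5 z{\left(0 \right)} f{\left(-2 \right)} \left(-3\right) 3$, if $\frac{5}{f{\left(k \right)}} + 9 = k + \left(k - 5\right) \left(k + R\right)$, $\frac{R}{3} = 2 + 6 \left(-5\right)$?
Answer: $0$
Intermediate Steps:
$R = -84$ ($R = 3 \left(2 + 6 \left(-5\right)\right) = 3 \left(2 - 30\right) = 3 \left(-28\right) = -84$)
$f{\left(k \right)} = \frac{5}{-9 + k + \left(-84 + k\right) \left(-5 + k\right)}$ ($f{\left(k \right)} = \frac{5}{-9 + \left(k + \left(k - 5\right) \left(k - 84\right)\right)} = \frac{5}{-9 + \left(k + \left(k - 5\right) \left(-84 + k\right)\right)} = \frac{5}{-9 + \left(k + \left(-5 + k\right) \left(-84 + k\right)\right)} = \frac{5}{-9 + \left(k + \left(-84 + k\right) \left(-5 + k\right)\right)} = \frac{5}{-9 + k + \left(-84 + k\right) \left(-5 + k\right)}$)
$z{\left(V \right)} = 0$
$- 5 z{\left(0 \right)} f{\left(-2 \right)} \left(-3\right) 3 = \left(-5\right) 0 \frac{5}{411 + \left(-2\right)^{2} - -176} \left(-3\right) 3 = 0 \frac{5}{411 + 4 + 176} \left(-3\right) 3 = 0 \cdot \frac{5}{591} \left(-3\right) 3 = 0 \left(\left(- \frac{5}{197}\right) 3\right) = 0 \left(- \frac{15}{197}\right) = 0$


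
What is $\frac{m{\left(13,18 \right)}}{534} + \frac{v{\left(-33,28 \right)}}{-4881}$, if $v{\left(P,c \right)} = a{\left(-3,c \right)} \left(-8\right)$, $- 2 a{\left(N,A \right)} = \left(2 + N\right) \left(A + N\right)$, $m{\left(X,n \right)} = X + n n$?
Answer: $\frac{566099}{868818} \approx 0.65157$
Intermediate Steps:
$m{\left(X,n \right)} = X + n^{2}$
$a{\left(N,A \right)} = - \frac{\left(2 + N\right) \left(A + N\right)}{2}$
$v{\left(P,c \right)} = 12 - 4 c$ ($v{\left(P,c \right)} = \left(- c - -3 - \frac{\left(-3\right)^{2}}{2} - \frac{1}{2} c \left(-3\right)\right) \left(-8\right) = \left(- c + 3 - \frac{9}{2} + \frac{3 c}{2}\right) \left(-8\right) = \left(- \frac{3}{2} + \frac{c}{2}\right) \left(-8\right) = 12 - 4 c$)
$\frac{m{\left(13,18 \right)}}{534} + \frac{v{\left(-33,28 \right)}}{-4881} = \frac{13 + 18^{2}}{534} + \frac{12 - 112}{-4881} = \left(13 + 324\right) \frac{1}{534} + \left(12 - 112\right) \left(- \frac{1}{4881}\right) = 337 \cdot \frac{1}{534} - - \frac{100}{4881} = \frac{337}{534} + \frac{100}{4881} = \frac{566099}{868818}$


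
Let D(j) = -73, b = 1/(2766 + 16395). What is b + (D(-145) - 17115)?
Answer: -329339267/19161 ≈ -17188.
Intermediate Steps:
b = 1/19161 ≈ 5.2189e-5
b + (D(-145) - 17115) = 1/19161 + (-73 - 17115) = 1/19161 - 17188 = -329339267/19161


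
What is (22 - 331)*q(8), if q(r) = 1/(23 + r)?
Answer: -309/31 ≈ -9.9677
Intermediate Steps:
(22 - 331)*q(8) = (22 - 331)/(23 + 8) = -309/31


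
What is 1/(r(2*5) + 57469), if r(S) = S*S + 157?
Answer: 1/57726 ≈ 1.7323e-5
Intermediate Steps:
r(S) = 157 + S² (r(S) = S² + 157 = 157 + S²)
1/(r(2*5) + 57469) = 1/((157 + (2*5)²) + 57469) = 1/((157 + 10²) + 57469) = 1/((157 + 100) + 57469) = 1/(257 + 57469) = 1/57726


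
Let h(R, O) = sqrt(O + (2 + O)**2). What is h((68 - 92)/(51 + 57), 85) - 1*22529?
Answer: -22529 + sqrt(7654) ≈ -22442.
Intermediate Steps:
h((68 - 92)/(51 + 57), 85) - 1*22529 = sqrt(85 + (2 + 85)**2) - 1*22529 = sqrt(85 + 87**2) - 22529 = sqrt(85 + 7569) - 22529 = sqrt(7654) - 22529 = -22529 + sqrt(7654)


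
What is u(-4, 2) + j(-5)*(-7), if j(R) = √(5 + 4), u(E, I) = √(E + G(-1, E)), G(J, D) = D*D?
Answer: -21 + 2*√3 ≈ -17.536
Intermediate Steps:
G(J, D) = D²
u(E, I) = √(E + E²)
j(R) = 3 (j(R) = √9 = 3)
u(-4, 2) + j(-5)*(-7) = √(-4*(1 - 4)) + 3*(-7) = √(-4*(-3)) - 21 = √12 - 21 = 2*√3 - 21 = -21 + 2*√3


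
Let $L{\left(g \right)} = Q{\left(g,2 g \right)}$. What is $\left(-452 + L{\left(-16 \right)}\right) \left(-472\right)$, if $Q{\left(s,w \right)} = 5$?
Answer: $210984$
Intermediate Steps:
$L{\left(g \right)} = 5$
$\left(-452 + L{\left(-16 \right)}\right) \left(-472\right) = \left(-452 + 5\right) \left(-472\right) = \left(-447\right) \left(-472\right) = 210984$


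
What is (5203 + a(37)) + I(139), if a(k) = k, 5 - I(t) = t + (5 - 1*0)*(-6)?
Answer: 5136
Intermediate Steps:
I(t) = 35 - t (I(t) = 5 - (t + (5 - 1*0)*(-6)) = 5 - (t + (5 + 0)*(-6)) = 5 - (t + 5*(-6)) = 5 - (t - 30) = 5 - (-30 + t) = 5 + (30 - t) = 35 - t)
(5203 + a(37)) + I(139) = (5203 + 37) + (35 - 1*139) = 5240 + (35 - 139) = 5240 - 104 = 5136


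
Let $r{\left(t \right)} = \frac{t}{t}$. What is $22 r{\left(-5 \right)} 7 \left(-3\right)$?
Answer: $-462$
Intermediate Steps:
$r{\left(t \right)} = 1$
$22 r{\left(-5 \right)} 7 \left(-3\right) = 22 \cdot 1 \cdot 7 \left(-3\right) = 22 \left(-21\right) = -462$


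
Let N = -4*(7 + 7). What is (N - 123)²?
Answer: 32041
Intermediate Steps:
N = -56 (N = -4*14 = -56)
(N - 123)² = (-56 - 123)² = (-179)² = 32041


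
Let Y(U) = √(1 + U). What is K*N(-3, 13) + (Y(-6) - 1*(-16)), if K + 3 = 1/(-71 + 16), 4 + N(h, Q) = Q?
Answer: -614/55 + I*√5 ≈ -11.164 + 2.2361*I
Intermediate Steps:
N(h, Q) = -4 + Q
K = -166/55 (K = -3 + 1/(-71 + 16) = -3 + 1/(-55) = -3 - 1/55 = -166/55 ≈ -3.0182)
K*N(-3, 13) + (Y(-6) - 1*(-16)) = -166*(-4 + 13)/55 + (√(1 - 6) - 1*(-16)) = -166/55*9 + (√(-5) + 16) = -1494/55 + (I*√5 + 16) = -1494/55 + (16 + I*√5) = -614/55 + I*√5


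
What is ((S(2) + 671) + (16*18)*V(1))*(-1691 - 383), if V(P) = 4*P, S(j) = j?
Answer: -3785050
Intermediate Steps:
((S(2) + 671) + (16*18)*V(1))*(-1691 - 383) = ((2 + 671) + (16*18)*(4*1))*(-1691 - 383) = (673 + 288*4)*(-2074) = (673 + 1152)*(-2074) = 1825*(-2074) = -3785050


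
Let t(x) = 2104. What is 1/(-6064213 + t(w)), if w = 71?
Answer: -1/6062109 ≈ -1.6496e-7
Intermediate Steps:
1/(-6064213 + t(w)) = 1/(-6064213 + 2104) = 1/(-6062109) = -1/6062109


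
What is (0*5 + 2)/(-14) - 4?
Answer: -29/7 ≈ -4.1429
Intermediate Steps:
(0*5 + 2)/(-14) - 4 = (0 + 2)*(-1/14) - 4 = 2*(-1/14) - 4 = -⅐ - 4 = -29/7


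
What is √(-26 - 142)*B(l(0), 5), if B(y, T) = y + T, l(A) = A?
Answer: 10*I*√42 ≈ 64.807*I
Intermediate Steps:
B(y, T) = T + y
√(-26 - 142)*B(l(0), 5) = √(-26 - 142)*(5 + 0) = √(-168)*5 = (2*I*√42)*5 = 10*I*√42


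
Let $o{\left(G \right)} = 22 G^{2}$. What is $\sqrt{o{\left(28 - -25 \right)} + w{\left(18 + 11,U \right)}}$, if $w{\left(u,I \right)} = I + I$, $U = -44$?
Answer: $11 \sqrt{510} \approx 248.42$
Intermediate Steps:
$w{\left(u,I \right)} = 2 I$
$\sqrt{o{\left(28 - -25 \right)} + w{\left(18 + 11,U \right)}} = \sqrt{22 \left(28 - -25\right)^{2} + 2 \left(-44\right)} = \sqrt{22 \left(28 + 25\right)^{2} - 88} = \sqrt{22 \cdot 53^{2} - 88} = \sqrt{22 \cdot 2809 - 88} = \sqrt{61798 - 88} = \sqrt{61710} = 11 \sqrt{510}$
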